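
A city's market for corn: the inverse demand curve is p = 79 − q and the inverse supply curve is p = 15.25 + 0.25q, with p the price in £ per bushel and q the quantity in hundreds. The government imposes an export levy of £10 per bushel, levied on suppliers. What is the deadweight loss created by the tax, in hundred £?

Inverting to q(p) form: qd = 79 − p; qs = 4p − 61.
Before the tax: set 79 − p = 4p − 61 → p* = £28, q* = 51.
With the tax collected from suppliers, supply shifts: qs = 4(p − 10) − 61.
Solving gives q = 43 with buyers paying £36 and suppliers receiving £26 (the £10 wedge).
Quantity falls by |ΔQ| = |51 − 43| = 8.
DWL = ½ · t · |ΔQ| = ½ · 10 · 8 = £40.

Deadweight loss = £40 hundred.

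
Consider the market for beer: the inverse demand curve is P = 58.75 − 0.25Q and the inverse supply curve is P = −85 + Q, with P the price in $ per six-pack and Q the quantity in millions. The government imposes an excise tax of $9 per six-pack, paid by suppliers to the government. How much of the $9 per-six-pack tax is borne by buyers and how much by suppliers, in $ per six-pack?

Rewrite in direct form: Qd = 235 − 4P and Qs = P + 85.
Before the tax: set 235 − 4P = P + 85 → P* = $30, Q* = 115.
With the tax collected from suppliers, supply shifts: Qs = (P − 9) + 85.
Solving gives Q = 107.8 with buyers paying $31.8 and suppliers receiving $22.8 (the $9 wedge).
Burden on buyers: $1.8; on suppliers: $7.2. (They sum to $9.)

Buyers bear $1.8 per six-pack; suppliers bear $7.2 per six-pack.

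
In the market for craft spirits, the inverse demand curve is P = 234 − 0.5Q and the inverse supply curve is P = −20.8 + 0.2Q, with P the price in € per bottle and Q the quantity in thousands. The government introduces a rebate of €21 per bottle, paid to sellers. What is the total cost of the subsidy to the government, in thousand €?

Rewrite in direct form: Qd = 468 − 2P and Qs = 5P + 104.
Before the subsidy: set 468 − 2P = 5P + 104 → P* = €52, Q* = 364.
With a per-unit subsidy paid to sellers, each receives P + 21 per unit sold, so supply becomes Qs = 5(P + 21) + 104.
New equilibrium: buyers pay €37, sellers receive €58, Q = 394. (Wedge: Pb − Ps = −21.)
Outlay = t · Q = 21 · 394 = €8274.

Government outlay = €8274 thousand.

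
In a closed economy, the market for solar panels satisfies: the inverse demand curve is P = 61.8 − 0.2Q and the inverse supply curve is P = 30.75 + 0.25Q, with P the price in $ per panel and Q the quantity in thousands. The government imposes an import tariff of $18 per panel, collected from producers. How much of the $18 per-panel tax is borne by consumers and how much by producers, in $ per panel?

Consumers bear $8 per panel; producers bear $10 per panel.

Inverting to Q(P) form: Qd = 309 − 5P; Qs = 4P − 123.
Without the tax, 309 − 5P = 4P − 123 gives 9P = 432, so P* = $48 and Q* = 69.
With the tax collected from producers, supply shifts: Qs = 4(P − 18) − 123.
New equilibrium: consumers pay $56, producers receive $38, Q = 29. (Wedge: Pb − Ps = 18.)
Burden on consumers: $8; on producers: $10. (They sum to $18.)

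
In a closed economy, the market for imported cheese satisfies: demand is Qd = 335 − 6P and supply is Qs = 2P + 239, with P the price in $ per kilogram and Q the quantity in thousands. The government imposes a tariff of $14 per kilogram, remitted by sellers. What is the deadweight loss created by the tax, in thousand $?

Deadweight loss = $147 thousand.

Before the tax: set 335 − 6P = 2P + 239 → P* = $12, Q* = 263.
With the tax collected from sellers, supply shifts: Qs = 2(P − 14) + 239.
Solving gives Q = 242 with consumers paying $15.5 and sellers receiving $1.5 (the $14 wedge).
Quantity falls by |ΔQ| = |263 − 242| = 21.
DWL = ½ · t · |ΔQ| = ½ · 14 · 21 = $147.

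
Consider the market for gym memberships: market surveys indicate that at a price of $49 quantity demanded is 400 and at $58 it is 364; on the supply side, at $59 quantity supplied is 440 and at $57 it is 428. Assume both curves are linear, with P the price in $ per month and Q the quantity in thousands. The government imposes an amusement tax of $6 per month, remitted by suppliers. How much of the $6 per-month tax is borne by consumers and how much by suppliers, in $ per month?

Consumers bear $3.6 per month; suppliers bear $2.4 per month.

Demand slope: (364 − 400)/(58 − 49) = -4, so Qd = 596 − 4P.
Supply slope: (428 − 440)/(57 − 59) = 6, so Qs = 6P + 86.
Before the tax: set 596 − 4P = 6P + 86 → P* = $51, Q* = 392.
With the tax collected from suppliers, supply shifts: Qs = 6(P − 6) + 86.
New equilibrium: consumers pay $54.6, suppliers receive $48.6, Q = 377.6. (Wedge: Pb − Ps = 6.)
Burden on consumers: $3.6; on suppliers: $2.4. (They sum to $6.)
The less price-elastic side of the market bears the larger share of a per-unit tax.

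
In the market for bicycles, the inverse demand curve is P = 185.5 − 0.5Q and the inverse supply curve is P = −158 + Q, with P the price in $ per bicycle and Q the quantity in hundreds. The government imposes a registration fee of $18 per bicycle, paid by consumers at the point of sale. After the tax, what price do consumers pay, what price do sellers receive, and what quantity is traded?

Consumers pay $77; sellers receive $59; quantity = 217.

Inverting to Q(P) form: Qd = 371 − 2P; Qs = P + 158.
Before the tax: set 371 − 2P = P + 158 → P* = $71, Q* = 229.
With the tax collected from consumers, demand (in seller-price terms) shifts: Qd = 371 − 2(P + 18).
New equilibrium: consumers pay $77, sellers receive $59, Q = 217. (Wedge: Pb − Ps = 18.)
The less price-elastic side of the market bears the larger share of a per-unit tax.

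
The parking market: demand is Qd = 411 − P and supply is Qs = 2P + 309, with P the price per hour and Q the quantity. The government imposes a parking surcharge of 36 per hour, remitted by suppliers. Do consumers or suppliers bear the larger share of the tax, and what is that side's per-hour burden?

Consumers bear the larger share: 24 per hour.

Before the tax: set 411 − P = 2P + 309 → P* = 34, Q* = 377.
With the tax collected from suppliers, supply shifts: Qs = 2(P − 36) + 309.
New equilibrium: consumers pay 58, suppliers receive 22, Q = 353. (Wedge: Pb − Ps = 36.)
Per-hour burden: consumers 24, suppliers 12.
Consumers take the larger share because demand is less price-elastic here (demand slope 1 vs supply slope 2).
The less price-elastic side of the market bears the larger share of a per-unit tax.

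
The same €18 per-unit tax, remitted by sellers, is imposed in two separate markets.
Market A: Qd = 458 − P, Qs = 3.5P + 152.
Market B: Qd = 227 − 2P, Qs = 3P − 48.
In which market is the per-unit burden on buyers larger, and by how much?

Market A: pre-tax P* = €68, Q* = 390; post-tax Q = 376; per-unit burden on buyers = €14.
Market B: pre-tax P* = €55, Q* = 117; post-tax Q = 95.4; per-unit burden on buyers = €10.8.
Difference: €14 vs €10.8 → market A is larger by €3.2.

Market A, by €3.2.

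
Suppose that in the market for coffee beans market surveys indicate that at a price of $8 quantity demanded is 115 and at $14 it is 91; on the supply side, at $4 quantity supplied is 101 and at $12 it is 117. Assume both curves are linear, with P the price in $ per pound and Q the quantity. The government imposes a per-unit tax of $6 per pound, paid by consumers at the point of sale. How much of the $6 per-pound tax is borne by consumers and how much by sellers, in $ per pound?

Demand slope: (91 − 115)/(14 − 8) = -4, so Qd = 147 − 4P.
Supply slope: (117 − 101)/(12 − 4) = 2, so Qs = 2P + 93.
Without the tax, 147 − 4P = 2P + 93 gives 6P = 54, so P* = $9 and Q* = 111.
With the tax collected from consumers, demand (in seller-price terms) shifts: Qd = 147 − 4(P + 6).
Solving gives Q = 103 with consumers paying $11 and sellers receiving $5 (the $6 wedge).
Burden on consumers: $2; on sellers: $4. (They sum to $6.)
The less price-elastic side of the market bears the larger share of a per-unit tax.

Consumers bear $2 per pound; sellers bear $4 per pound.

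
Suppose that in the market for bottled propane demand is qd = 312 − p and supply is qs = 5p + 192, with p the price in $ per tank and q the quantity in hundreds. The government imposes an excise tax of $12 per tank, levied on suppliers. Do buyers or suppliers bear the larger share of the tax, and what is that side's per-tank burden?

Buyers bear the larger share: $10 per tank.

Without the tax, 312 − p = 5p + 192 gives 6p = 120, so p* = $20 and q* = 292.
With the tax collected from suppliers, supply shifts: qs = 5(p − 12) + 192.
New equilibrium: buyers pay $30, suppliers receive $18, q = 282. (Wedge: pb − ps = 12.)
Per-tank burden: buyers $10, suppliers $2.
Buyers take the larger share because demand is less price-elastic here (demand slope 1 vs supply slope 5).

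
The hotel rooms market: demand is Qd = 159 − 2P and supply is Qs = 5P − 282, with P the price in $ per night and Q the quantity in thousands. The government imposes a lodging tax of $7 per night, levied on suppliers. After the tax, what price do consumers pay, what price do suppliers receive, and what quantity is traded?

Before the tax: set 159 − 2P = 5P − 282 → P* = $63, Q* = 33.
With the tax collected from suppliers, supply shifts: Qs = 5(P − 7) − 282.
New equilibrium: consumers pay $68, suppliers receive $61, Q = 23. (Wedge: Pb − Ps = 7.)
The less price-elastic side of the market bears the larger share of a per-unit tax.

Consumers pay $68; suppliers receive $61; quantity = 23.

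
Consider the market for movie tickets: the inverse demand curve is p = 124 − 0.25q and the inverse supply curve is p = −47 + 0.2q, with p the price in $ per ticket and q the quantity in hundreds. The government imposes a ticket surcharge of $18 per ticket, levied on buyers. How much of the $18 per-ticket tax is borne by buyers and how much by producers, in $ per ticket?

Inverting to q(p) form: qd = 496 − 4p; qs = 5p + 235.
Without the tax, 496 − 4p = 5p + 235 gives 9p = 261, so p* = $29 and q* = 380.
With the tax collected from buyers, demand (in seller-price terms) shifts: qd = 496 − 4(p + 18).
Solving gives q = 340 with buyers paying $39 and producers receiving $21 (the $18 wedge).
Burden on buyers: $10; on producers: $8. (They sum to $18.)

Buyers bear $10 per ticket; producers bear $8 per ticket.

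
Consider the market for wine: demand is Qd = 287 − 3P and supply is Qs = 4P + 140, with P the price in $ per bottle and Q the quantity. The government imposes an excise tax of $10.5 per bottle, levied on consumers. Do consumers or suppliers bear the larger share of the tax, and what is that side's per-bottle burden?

Consumers bear the larger share: $6 per bottle.

Before the tax: set 287 − 3P = 4P + 140 → P* = $21, Q* = 224.
With the tax collected from consumers, demand (in seller-price terms) shifts: Qd = 287 − 3(P + 10.5).
New equilibrium: consumers pay $27, suppliers receive $16.5, Q = 206. (Wedge: Pb − Ps = 10.5.)
Per-bottle burden: consumers $6, suppliers $4.5.
Consumers take the larger share because demand is less price-elastic here (demand slope 3 vs supply slope 4).
The less price-elastic side of the market bears the larger share of a per-unit tax.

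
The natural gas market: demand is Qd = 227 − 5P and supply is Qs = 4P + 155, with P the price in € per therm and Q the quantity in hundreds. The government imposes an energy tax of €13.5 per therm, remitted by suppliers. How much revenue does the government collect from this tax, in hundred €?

Tax revenue = €2119.5 hundred.

Without the tax, 227 − 5P = 4P + 155 gives 9P = 72, so P* = €8 and Q* = 187.
With the tax collected from suppliers, supply shifts: Qs = 4(P − 13.5) + 155.
New equilibrium: buyers pay €14, suppliers receive €0.5, Q = 157. (Wedge: Pb − Ps = 13.5.)
Revenue = t · Q = 13.5 · 157 = €2119.5.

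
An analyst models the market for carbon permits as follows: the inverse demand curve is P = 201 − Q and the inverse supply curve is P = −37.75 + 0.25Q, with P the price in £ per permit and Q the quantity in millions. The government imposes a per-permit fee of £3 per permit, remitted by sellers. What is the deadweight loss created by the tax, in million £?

Rewrite in direct form: Qd = 201 − P and Qs = 4P + 151.
Without the tax, 201 − P = 4P + 151 gives 5P = 50, so P* = £10 and Q* = 191.
With the tax collected from sellers, supply shifts: Qs = 4(P − 3) + 151.
Solving gives Q = 188.6 with consumers paying £12.4 and sellers receiving £9.4 (the £3 wedge).
Quantity falls by |ΔQ| = |191 − 188.6| = 2.4.
DWL = ½ · t · |ΔQ| = ½ · 3 · 2.4 = £3.6.

Deadweight loss = £3.6 million.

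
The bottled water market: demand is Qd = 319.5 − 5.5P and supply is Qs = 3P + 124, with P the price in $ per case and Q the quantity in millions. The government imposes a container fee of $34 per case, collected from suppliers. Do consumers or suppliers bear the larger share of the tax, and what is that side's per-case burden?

Suppliers bear the larger share: $22 per case.

Before the tax: set 319.5 − 5.5P = 3P + 124 → P* = $23, Q* = 193.
With the tax collected from suppliers, supply shifts: Qs = 3(P − 34) + 124.
Solving gives Q = 127 with consumers paying $35 and suppliers receiving $1 (the $34 wedge).
Per-case burden: consumers $12, suppliers $22.
Suppliers take the larger share because supply is less price-elastic here (demand slope 5.5 vs supply slope 3).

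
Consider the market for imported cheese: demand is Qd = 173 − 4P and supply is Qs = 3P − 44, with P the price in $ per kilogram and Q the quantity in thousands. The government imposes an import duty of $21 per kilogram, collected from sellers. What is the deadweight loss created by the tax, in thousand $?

Before the tax: set 173 − 4P = 3P − 44 → P* = $31, Q* = 49.
With the tax collected from sellers, supply shifts: Qs = 3(P − 21) − 44.
Solving gives Q = 13 with buyers paying $40 and sellers receiving $19 (the $21 wedge).
Quantity falls by |ΔQ| = |49 − 13| = 36.
DWL = ½ · t · |ΔQ| = ½ · 21 · 36 = $378.

Deadweight loss = $378 thousand.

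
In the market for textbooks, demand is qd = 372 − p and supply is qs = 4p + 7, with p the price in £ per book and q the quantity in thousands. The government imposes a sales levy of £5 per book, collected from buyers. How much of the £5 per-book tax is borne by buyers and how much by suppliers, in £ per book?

Buyers bear £4 per book; suppliers bear £1 per book.

Without the tax, 372 − p = 4p + 7 gives 5p = 365, so p* = £73 and q* = 299.
With the tax collected from buyers, demand (in seller-price terms) shifts: qd = 372 − (p + 5).
Solving gives q = 295 with buyers paying £77 and suppliers receiving £72 (the £5 wedge).
Burden on buyers: £4; on suppliers: £1. (They sum to £5.)
The less price-elastic side of the market bears the larger share of a per-unit tax.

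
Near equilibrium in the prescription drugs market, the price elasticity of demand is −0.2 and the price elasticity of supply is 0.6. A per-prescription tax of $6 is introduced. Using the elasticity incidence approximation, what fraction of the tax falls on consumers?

Consumers' share ≈ 0.75.

Incidence ratio: consumers' share ≈ εs / (εs + |εd|) = 0.6 / (0.6 + 0.2) = 0.75.
Supply is the more elastic side, so consumers bear the larger share.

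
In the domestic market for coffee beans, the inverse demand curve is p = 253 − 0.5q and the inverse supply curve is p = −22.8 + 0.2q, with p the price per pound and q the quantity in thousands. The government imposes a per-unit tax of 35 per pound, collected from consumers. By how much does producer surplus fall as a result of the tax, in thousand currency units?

Inverting to q(p) form: qd = 506 − 2p; qs = 5p + 114.
Without the tax, 506 − 2p = 5p + 114 gives 7p = 392, so p* = 56 and q* = 394.
With the tax collected from consumers, demand (in seller-price terms) shifts: qd = 506 − 2(p + 35).
Solving gives q = 344 with consumers paying 81 and sellers receiving 46 (the 35 wedge).
ΔPS is the trapezoid between Q = 344 and Q = 394 of height 10: ½ · (394 + 344) · 10 = 3690.

Producer surplus falls by 3690 thousand.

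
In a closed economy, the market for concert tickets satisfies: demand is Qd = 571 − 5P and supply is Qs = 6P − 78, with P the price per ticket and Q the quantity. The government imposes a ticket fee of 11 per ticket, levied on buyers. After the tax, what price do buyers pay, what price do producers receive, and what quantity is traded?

Without the tax, 571 − 5P = 6P − 78 gives 11P = 649, so P* = 59 and Q* = 276.
With the tax collected from buyers, demand (in seller-price terms) shifts: Qd = 571 − 5(P + 11).
New equilibrium: buyers pay 65, producers receive 54, Q = 246. (Wedge: Pb − Ps = 11.)

Buyers pay 65; producers receive 54; quantity = 246.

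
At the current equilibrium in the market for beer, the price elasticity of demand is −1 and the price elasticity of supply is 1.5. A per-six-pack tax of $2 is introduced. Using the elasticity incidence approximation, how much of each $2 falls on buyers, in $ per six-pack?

Buyers bear ≈ $1.2 per six-pack.

Incidence ratio: buyers' share ≈ εs / (εs + |εd|) = 1.5 / (1.5 + 1) = 0.6.
So buyers bear ≈ 0.6 × $2 = $1.2; suppliers bear $0.8.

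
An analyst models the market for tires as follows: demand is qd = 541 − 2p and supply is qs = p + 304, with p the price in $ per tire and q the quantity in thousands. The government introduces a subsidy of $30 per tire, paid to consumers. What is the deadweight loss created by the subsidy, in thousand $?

Before the subsidy: set 541 − 2p = p + 304 → p* = $79, q* = 383.
With a per-unit subsidy paid to consumers, each effectively pays p − 30, so demand becomes qd = 541 − 2(p − 30).
Solving gives q = 403 with consumers paying $69 and suppliers receiving $99 (the $30 wedge).
Quantity rises by |ΔQ| = |383 − 403| = 20.
DWL = ½ · t · |ΔQ| = ½ · 30 · 20 = $300.

Deadweight loss = $300 thousand.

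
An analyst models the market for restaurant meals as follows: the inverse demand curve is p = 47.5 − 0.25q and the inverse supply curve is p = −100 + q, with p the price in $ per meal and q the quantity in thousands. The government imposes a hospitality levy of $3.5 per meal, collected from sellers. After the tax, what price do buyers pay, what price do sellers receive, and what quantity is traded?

Buyers pay $18.7; sellers receive $15.2; quantity = 115.2.

Rewrite in direct form: qd = 190 − 4p and qs = p + 100.
Before the tax: set 190 − 4p = p + 100 → p* = $18, q* = 118.
With the tax collected from sellers, supply shifts: qs = (p − 3.5) + 100.
Solving gives q = 115.2 with buyers paying $18.7 and sellers receiving $15.2 (the $3.5 wedge).
The less price-elastic side of the market bears the larger share of a per-unit tax.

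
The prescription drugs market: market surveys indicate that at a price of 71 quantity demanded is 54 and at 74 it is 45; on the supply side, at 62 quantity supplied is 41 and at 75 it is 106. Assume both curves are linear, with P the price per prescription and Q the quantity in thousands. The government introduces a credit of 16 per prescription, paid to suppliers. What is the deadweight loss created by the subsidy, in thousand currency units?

Deadweight loss = 240 thousand.

Demand slope: (45 − 54)/(74 − 71) = -3, so Qd = 267 − 3P.
Supply slope: (106 − 41)/(75 − 62) = 5, so Qs = 5P − 269.
Before the subsidy: set 267 − 3P = 5P − 269 → P* = 67, Q* = 66.
With a per-unit subsidy paid to suppliers, each receives P + 16 per unit sold, so supply becomes Qs = 5(P + 16) − 269.
Solving gives Q = 96 with consumers paying 57 and suppliers receiving 73 (the 16 wedge).
Quantity rises by |ΔQ| = |66 − 96| = 30.
DWL = ½ · t · |ΔQ| = ½ · 16 · 30 = 240.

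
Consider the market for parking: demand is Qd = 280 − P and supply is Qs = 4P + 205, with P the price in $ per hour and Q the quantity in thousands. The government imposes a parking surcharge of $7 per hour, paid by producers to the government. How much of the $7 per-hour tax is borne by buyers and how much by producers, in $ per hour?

Buyers bear $5.6 per hour; producers bear $1.4 per hour.

Before the tax: set 280 − P = 4P + 205 → P* = $15, Q* = 265.
With the tax collected from producers, supply shifts: Qs = 4(P − 7) + 205.
New equilibrium: buyers pay $20.6, producers receive $13.6, Q = 259.4. (Wedge: Pb − Ps = 7.)
Burden on buyers: $5.6; on producers: $1.4. (They sum to $7.)
The less price-elastic side of the market bears the larger share of a per-unit tax.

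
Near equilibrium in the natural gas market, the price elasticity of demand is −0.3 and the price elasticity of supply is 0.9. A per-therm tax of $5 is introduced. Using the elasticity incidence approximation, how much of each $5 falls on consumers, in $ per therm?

Incidence ratio: consumers' share ≈ εs / (εs + |εd|) = 0.9 / (0.9 + 0.3) = 0.75.
So consumers bear ≈ 0.75 × $5 = $3.75; suppliers bear $1.25.

Consumers bear ≈ $3.75 per therm.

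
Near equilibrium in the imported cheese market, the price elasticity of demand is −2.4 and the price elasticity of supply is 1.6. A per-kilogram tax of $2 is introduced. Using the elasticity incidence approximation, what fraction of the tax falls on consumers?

Incidence ratio: consumers' share ≈ εs / (εs + |εd|) = 1.6 / (1.6 + 2.4) = 0.4.
Supply is the less elastic side, so consumers bear the smaller share.

Consumers' share ≈ 0.4.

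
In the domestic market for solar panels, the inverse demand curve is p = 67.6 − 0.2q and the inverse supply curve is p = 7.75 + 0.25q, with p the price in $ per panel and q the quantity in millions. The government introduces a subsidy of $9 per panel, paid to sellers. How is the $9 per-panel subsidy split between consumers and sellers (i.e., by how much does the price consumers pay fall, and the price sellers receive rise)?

Rewrite in direct form: qd = 338 − 5p and qs = 4p − 31.
Before the subsidy: set 338 − 5p = 4p − 31 → p* = $41, q* = 133.
With a per-unit subsidy paid to sellers, each receives p + 9 per unit sold, so supply becomes qs = 4(p + 9) − 31.
New equilibrium: consumers pay $37, sellers receive $46, q = 153. (Wedge: pb − ps = −9.)
Gain to consumers: $4; to sellers: $5. (They sum to $9.)

Consumers gain $4 per panel; sellers gain $5 per panel.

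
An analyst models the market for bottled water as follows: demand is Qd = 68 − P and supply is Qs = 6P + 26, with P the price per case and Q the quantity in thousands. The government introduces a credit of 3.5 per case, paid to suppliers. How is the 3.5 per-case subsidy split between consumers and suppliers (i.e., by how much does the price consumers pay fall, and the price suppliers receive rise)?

Without the subsidy, 68 − P = 6P + 26 gives 7P = 42, so P* = 6 and Q* = 62.
With a per-unit subsidy paid to suppliers, each receives P + 3.5 per unit sold, so supply becomes Qs = 6(P + 3.5) + 26.
Solving gives Q = 65 with consumers paying 3 and suppliers receiving 6.5 (the 3.5 wedge).
Gain to consumers: 3; to suppliers: 0.5. (They sum to 3.5.)

Consumers gain 3 per case; suppliers gain 0.5 per case.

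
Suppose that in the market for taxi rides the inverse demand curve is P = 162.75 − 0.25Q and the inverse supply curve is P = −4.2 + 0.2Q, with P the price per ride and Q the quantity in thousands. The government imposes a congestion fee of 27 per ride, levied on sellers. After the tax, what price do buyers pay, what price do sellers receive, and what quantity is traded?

Buyers pay 85; sellers receive 58; quantity = 311.

Inverting to Q(P) form: Qd = 651 − 4P; Qs = 5P + 21.
Without the tax, 651 − 4P = 5P + 21 gives 9P = 630, so P* = 70 and Q* = 371.
With the tax collected from sellers, supply shifts: Qs = 5(P − 27) + 21.
Solving gives Q = 311 with buyers paying 85 and sellers receiving 58 (the 27 wedge).
The less price-elastic side of the market bears the larger share of a per-unit tax.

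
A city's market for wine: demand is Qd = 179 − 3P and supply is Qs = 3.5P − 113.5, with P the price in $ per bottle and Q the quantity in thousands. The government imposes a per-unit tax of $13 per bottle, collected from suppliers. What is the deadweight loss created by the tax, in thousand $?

Before the tax: set 179 − 3P = 3.5P − 113.5 → P* = $45, Q* = 44.
With the tax collected from suppliers, supply shifts: Qs = 3.5(P − 13) − 113.5.
New equilibrium: buyers pay $52, suppliers receive $39, Q = 23. (Wedge: Pb − Ps = 13.)
Quantity falls by |ΔQ| = |44 − 23| = 21.
DWL = ½ · t · |ΔQ| = ½ · 13 · 21 = $136.5.

Deadweight loss = $136.5 thousand.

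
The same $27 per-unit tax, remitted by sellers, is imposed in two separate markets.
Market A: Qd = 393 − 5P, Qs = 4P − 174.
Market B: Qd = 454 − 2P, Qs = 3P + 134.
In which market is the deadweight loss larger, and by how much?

Market A, by $372.6.

Market A: pre-tax P* = $63, Q* = 78; post-tax Q = 18; deadweight loss = $810.
Market B: pre-tax P* = $64, Q* = 326; post-tax Q = 293.6; deadweight loss = $437.4.
Difference: $810 vs $437.4 → market A is larger by $372.6.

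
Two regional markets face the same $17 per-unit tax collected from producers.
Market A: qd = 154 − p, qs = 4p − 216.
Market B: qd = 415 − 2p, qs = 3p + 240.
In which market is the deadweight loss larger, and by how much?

Market B, by $57.8.

Market A: pre-tax p* = $74, q* = 80; post-tax q = 66.4; deadweight loss = $115.6.
Market B: pre-tax p* = $35, q* = 345; post-tax q = 324.6; deadweight loss = $173.4.
Difference: $115.6 vs $173.4 → market B is larger by $57.8.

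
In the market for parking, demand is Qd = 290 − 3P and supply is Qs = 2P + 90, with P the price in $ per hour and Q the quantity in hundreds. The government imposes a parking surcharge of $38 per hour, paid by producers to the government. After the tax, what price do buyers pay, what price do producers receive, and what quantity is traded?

Without the tax, 290 − 3P = 2P + 90 gives 5P = 200, so P* = $40 and Q* = 170.
With the tax collected from producers, supply shifts: Qs = 2(P − 38) + 90.
Solving gives Q = 124.4 with buyers paying $55.2 and producers receiving $17.2 (the $38 wedge).

Buyers pay $55.2; producers receive $17.2; quantity = 124.4.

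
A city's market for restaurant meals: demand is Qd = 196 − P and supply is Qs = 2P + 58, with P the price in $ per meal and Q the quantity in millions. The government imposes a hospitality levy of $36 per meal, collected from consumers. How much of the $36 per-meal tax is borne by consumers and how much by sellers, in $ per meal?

Consumers bear $24 per meal; sellers bear $12 per meal.

Before the tax: set 196 − P = 2P + 58 → P* = $46, Q* = 150.
With the tax collected from consumers, demand (in seller-price terms) shifts: Qd = 196 − (P + 36).
Solving gives Q = 126 with consumers paying $70 and sellers receiving $34 (the $36 wedge).
Burden on consumers: $24; on sellers: $12. (They sum to $36.)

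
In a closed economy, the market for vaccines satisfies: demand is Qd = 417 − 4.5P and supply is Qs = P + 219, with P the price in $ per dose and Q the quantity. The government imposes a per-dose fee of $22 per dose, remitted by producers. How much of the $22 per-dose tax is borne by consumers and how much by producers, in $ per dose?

Consumers bear $4 per dose; producers bear $18 per dose.

Before the tax: set 417 − 4.5P = P + 219 → P* = $36, Q* = 255.
With the tax collected from producers, supply shifts: Qs = (P − 22) + 219.
New equilibrium: consumers pay $40, producers receive $18, Q = 237. (Wedge: Pb − Ps = 22.)
Burden on consumers: $4; on producers: $18. (They sum to $22.)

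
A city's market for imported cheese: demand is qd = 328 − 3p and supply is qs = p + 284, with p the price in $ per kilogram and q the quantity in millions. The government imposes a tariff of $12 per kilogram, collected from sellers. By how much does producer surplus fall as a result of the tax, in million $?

Without the tax, 328 − 3p = p + 284 gives 4p = 44, so p* = $11 and q* = 295.
With the tax collected from sellers, supply shifts: qs = (p − 12) + 284.
New equilibrium: consumers pay $14, sellers receive $2, q = 286. (Wedge: pb − ps = 12.)
ΔPS is the trapezoid between Q = 286 and Q = 295 of height $9: ½ · (295 + 286) · 9 = $2614.5.

Producer surplus falls by $2614.5 million.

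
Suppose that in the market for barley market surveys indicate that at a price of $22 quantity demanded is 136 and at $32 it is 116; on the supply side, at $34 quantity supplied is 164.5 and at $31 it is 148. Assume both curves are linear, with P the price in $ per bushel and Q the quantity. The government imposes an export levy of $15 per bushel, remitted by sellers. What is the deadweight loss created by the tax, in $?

Deadweight loss = $165.

Demand slope: (116 − 136)/(32 − 22) = -2, so Qd = 180 − 2P.
Supply slope: (148 − 164.5)/(31 − 34) = 5.5, so Qs = 5.5P − 22.5.
Without the tax, 180 − 2P = 5.5P − 22.5 gives 7.5P = 202.5, so P* = $27 and Q* = 126.
With the tax collected from sellers, supply shifts: Qs = 5.5(P − 15) − 22.5.
New equilibrium: buyers pay $38, sellers receive $23, Q = 104. (Wedge: Pb − Ps = 15.)
Quantity falls by |ΔQ| = |126 − 104| = 22.
DWL = ½ · t · |ΔQ| = ½ · 15 · 22 = $165.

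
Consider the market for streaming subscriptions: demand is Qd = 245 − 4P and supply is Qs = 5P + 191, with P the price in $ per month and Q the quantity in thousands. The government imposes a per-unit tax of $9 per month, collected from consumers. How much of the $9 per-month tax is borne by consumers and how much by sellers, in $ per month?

Consumers bear $5 per month; sellers bear $4 per month.

Without the tax, 245 − 4P = 5P + 191 gives 9P = 54, so P* = $6 and Q* = 221.
With the tax collected from consumers, demand (in seller-price terms) shifts: Qd = 245 − 4(P + 9).
Solving gives Q = 201 with consumers paying $11 and sellers receiving $2 (the $9 wedge).
Burden on consumers: $5; on sellers: $4. (They sum to $9.)
The less price-elastic side of the market bears the larger share of a per-unit tax.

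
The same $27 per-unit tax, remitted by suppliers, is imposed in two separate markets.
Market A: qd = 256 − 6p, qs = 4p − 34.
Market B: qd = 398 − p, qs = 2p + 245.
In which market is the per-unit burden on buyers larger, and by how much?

Market B, by $7.2.

Market A: pre-tax p* = $29, q* = 82; post-tax q = 17.2; per-unit burden on buyers = $10.8.
Market B: pre-tax p* = $51, q* = 347; post-tax q = 329; per-unit burden on buyers = $18.
Difference: $10.8 vs $18 → market B is larger by $7.2.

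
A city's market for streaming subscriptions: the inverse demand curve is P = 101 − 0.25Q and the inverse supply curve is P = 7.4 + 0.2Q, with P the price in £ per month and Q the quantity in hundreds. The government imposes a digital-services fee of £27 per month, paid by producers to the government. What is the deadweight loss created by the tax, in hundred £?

Rewrite in direct form: Qd = 404 − 4P and Qs = 5P − 37.
Before the tax: set 404 − 4P = 5P − 37 → P* = £49, Q* = 208.
With the tax collected from producers, supply shifts: Qs = 5(P − 27) − 37.
New equilibrium: consumers pay £64, producers receive £37, Q = 148. (Wedge: Pb − Ps = 27.)
Quantity falls by |ΔQ| = |208 − 148| = 60.
DWL = ½ · t · |ΔQ| = ½ · 27 · 60 = £810.

Deadweight loss = £810 hundred.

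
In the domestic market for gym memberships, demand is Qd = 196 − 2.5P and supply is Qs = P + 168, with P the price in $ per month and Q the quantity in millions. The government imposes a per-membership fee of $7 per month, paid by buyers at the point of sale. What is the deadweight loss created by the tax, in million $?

Before the tax: set 196 − 2.5P = P + 168 → P* = $8, Q* = 176.
With the tax collected from buyers, demand (in seller-price terms) shifts: Qd = 196 − 2.5(P + 7).
Solving gives Q = 171 with buyers paying $10 and sellers receiving $3 (the $7 wedge).
Quantity falls by |ΔQ| = |176 − 171| = 5.
DWL = ½ · t · |ΔQ| = ½ · 7 · 5 = $17.5.

Deadweight loss = $17.5 million.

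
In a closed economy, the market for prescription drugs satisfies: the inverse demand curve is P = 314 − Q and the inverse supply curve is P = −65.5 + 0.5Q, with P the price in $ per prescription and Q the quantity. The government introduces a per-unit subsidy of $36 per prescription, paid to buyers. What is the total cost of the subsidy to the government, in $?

Government outlay = $9972.

Rewrite in direct form: Qd = 314 − P and Qs = 2P + 131.
Without the subsidy, 314 − P = 2P + 131 gives 3P = 183, so P* = $61 and Q* = 253.
With a per-unit subsidy paid to buyers, each effectively pays P − 36, so demand becomes Qd = 314 − (P − 36).
Solving gives Q = 277 with buyers paying $37 and suppliers receiving $73 (the $36 wedge).
Outlay = t · Q = 36 · 277 = $9972.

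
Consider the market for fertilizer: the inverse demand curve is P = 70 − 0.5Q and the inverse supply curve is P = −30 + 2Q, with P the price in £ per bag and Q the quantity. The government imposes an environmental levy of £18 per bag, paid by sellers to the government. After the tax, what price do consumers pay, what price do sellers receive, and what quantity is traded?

Consumers pay £53.6; sellers receive £35.6; quantity = 32.8.

Inverting to Q(P) form: Qd = 140 − 2P; Qs = 0.5P + 15.
Before the tax: set 140 − 2P = 0.5P + 15 → P* = £50, Q* = 40.
With the tax collected from sellers, supply shifts: Qs = 0.5(P − 18) + 15.
Solving gives Q = 32.8 with consumers paying £53.6 and sellers receiving £35.6 (the £18 wedge).
The less price-elastic side of the market bears the larger share of a per-unit tax.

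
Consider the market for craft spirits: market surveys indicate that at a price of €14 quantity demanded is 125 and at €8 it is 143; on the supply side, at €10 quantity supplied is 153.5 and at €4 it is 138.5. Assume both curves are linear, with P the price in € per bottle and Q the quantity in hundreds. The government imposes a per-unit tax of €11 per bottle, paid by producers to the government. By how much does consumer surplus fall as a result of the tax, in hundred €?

Demand slope: (143 − 125)/(8 − 14) = -3, so Qd = 167 − 3P.
Supply slope: (138.5 − 153.5)/(4 − 10) = 2.5, so Qs = 2.5P + 128.5.
Without the tax, 167 − 3P = 2.5P + 128.5 gives 5.5P = 38.5, so P* = €7 and Q* = 146.
With the tax collected from producers, supply shifts: Qs = 2.5(P − 11) + 128.5.
Solving gives Q = 131 with consumers paying €12 and producers receiving €1 (the €11 wedge).
ΔCS is the trapezoid between Q = 131 and Q = 146 of height €5: ½ · (146 + 131) · 5 = €692.5.

Consumer surplus falls by €692.5 hundred.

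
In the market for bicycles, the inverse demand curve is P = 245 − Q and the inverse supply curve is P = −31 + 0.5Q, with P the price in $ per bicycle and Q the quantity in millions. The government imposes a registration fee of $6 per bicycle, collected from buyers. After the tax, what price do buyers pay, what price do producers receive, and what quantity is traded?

Buyers pay $65; producers receive $59; quantity = 180.

Rewrite in direct form: Qd = 245 − P and Qs = 2P + 62.
Before the tax: set 245 − P = 2P + 62 → P* = $61, Q* = 184.
With the tax collected from buyers, demand (in seller-price terms) shifts: Qd = 245 − (P + 6).
New equilibrium: buyers pay $65, producers receive $59, Q = 180. (Wedge: Pb − Ps = 6.)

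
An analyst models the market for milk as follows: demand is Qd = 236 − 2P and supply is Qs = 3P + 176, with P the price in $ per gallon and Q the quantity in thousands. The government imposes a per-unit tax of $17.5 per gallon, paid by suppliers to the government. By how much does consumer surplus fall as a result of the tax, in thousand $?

Without the tax, 236 − 2P = 3P + 176 gives 5P = 60, so P* = $12 and Q* = 212.
With the tax collected from suppliers, supply shifts: Qs = 3(P − 17.5) + 176.
New equilibrium: consumers pay $22.5, suppliers receive $5, Q = 191. (Wedge: Pb − Ps = 17.5.)
ΔCS is the trapezoid between Q = 191 and Q = 212 of height $10.5: ½ · (212 + 191) · 10.5 = $2115.75.

Consumer surplus falls by $2115.75 thousand.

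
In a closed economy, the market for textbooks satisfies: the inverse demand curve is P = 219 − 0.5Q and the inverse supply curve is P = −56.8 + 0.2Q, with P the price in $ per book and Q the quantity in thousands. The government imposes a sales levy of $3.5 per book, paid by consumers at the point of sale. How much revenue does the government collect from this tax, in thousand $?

Inverting to Q(P) form: Qd = 438 − 2P; Qs = 5P + 284.
Before the tax: set 438 − 2P = 5P + 284 → P* = $22, Q* = 394.
With the tax collected from consumers, demand (in seller-price terms) shifts: Qd = 438 − 2(P + 3.5).
Solving gives Q = 389 with consumers paying $24.5 and sellers receiving $21 (the $3.5 wedge).
Revenue = t · Q = 3.5 · 389 = $1361.5.

Tax revenue = $1361.5 thousand.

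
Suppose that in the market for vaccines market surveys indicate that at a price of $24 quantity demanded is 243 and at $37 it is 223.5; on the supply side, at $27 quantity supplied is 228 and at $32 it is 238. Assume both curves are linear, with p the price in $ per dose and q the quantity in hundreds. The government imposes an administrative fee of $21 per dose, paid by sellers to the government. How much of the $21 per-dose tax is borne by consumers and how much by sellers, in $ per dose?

Consumers bear $12 per dose; sellers bear $9 per dose.

Demand slope: (223.5 − 243)/(37 − 24) = -1.5, so qd = 279 − 1.5p.
Supply slope: (238 − 228)/(32 − 27) = 2, so qs = 2p + 174.
Before the tax: set 279 − 1.5p = 2p + 174 → p* = $30, q* = 234.
With the tax collected from sellers, supply shifts: qs = 2(p − 21) + 174.
New equilibrium: consumers pay $42, sellers receive $21, q = 216. (Wedge: pb − ps = 21.)
Burden on consumers: $12; on sellers: $9. (They sum to $21.)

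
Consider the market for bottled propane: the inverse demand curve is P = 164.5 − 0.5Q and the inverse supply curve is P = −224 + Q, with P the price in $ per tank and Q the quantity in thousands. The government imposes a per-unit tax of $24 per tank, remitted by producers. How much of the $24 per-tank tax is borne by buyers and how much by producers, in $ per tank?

Inverting to Q(P) form: Qd = 329 − 2P; Qs = P + 224.
Before the tax: set 329 − 2P = P + 224 → P* = $35, Q* = 259.
With the tax collected from producers, supply shifts: Qs = (P − 24) + 224.
Solving gives Q = 243 with buyers paying $43 and producers receiving $19 (the $24 wedge).
Burden on buyers: $8; on producers: $16. (They sum to $24.)
The less price-elastic side of the market bears the larger share of a per-unit tax.

Buyers bear $8 per tank; producers bear $16 per tank.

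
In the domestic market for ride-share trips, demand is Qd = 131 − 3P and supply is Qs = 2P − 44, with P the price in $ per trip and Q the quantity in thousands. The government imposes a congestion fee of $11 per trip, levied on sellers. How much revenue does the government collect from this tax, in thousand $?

Tax revenue = $140.8 thousand.

Before the tax: set 131 − 3P = 2P − 44 → P* = $35, Q* = 26.
With the tax collected from sellers, supply shifts: Qs = 2(P − 11) − 44.
New equilibrium: buyers pay $39.4, sellers receive $28.4, Q = 12.8. (Wedge: Pb − Ps = 11.)
Revenue = t · Q = 11 · 12.8 = $140.8.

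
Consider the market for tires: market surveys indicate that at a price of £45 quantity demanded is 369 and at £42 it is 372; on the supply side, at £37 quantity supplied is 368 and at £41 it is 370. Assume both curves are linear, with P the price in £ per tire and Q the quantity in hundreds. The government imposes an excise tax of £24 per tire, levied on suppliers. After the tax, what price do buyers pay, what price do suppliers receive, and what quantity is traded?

Demand slope: (372 − 369)/(42 − 45) = -1, so Qd = 414 − P.
Supply slope: (370 − 368)/(41 − 37) = 0.5, so Qs = 0.5P + 349.5.
Without the tax, 414 − P = 0.5P + 349.5 gives 1.5P = 64.5, so P* = £43 and Q* = 371.
With the tax collected from suppliers, supply shifts: Qs = 0.5(P − 24) + 349.5.
Solving gives Q = 363 with buyers paying £51 and suppliers receiving £27 (the £24 wedge).
The less price-elastic side of the market bears the larger share of a per-unit tax.

Buyers pay £51; suppliers receive £27; quantity = 363.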